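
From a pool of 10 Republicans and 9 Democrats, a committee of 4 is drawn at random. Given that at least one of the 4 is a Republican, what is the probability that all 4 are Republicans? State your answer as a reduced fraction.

7/125

Work in counts. Selections with at least one Republican: C(19,4) − C(9,4) = 3876 − 126 = 3750.
Of those, selections where all 4 are Republicans: C(10,4) = 210.
Conditional probability = 210/3750 = 7/125.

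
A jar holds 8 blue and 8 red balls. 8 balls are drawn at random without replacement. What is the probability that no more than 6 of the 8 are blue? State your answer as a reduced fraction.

Total selections: C(16,8) = 12870.
Count the complement (more than 6 blue): C(8,7)·C(8,1) + C(8,8)·C(8,0) = 64 + 1 = 65.
Probability = 1 − 65/12870 = 12805/12870 = 197/198.

197/198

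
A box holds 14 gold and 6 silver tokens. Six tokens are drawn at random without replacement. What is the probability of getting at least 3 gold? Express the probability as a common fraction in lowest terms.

3731/3876

Total selections: C(20,6) = 38760.
Count the complement (fewer than 3 gold): C(14,0)·C(6,6) + C(14,1)·C(6,5) + C(14,2)·C(6,4) = 1 + 84 + 1365 = 1450.
Probability = 1 − 1450/38760 = 37310/38760 = 3731/3876.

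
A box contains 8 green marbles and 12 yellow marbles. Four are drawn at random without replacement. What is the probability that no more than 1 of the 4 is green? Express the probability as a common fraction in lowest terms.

451/969

Total selections: C(20,4) = 4845.
Favorable selections (no more than 1 green): C(8,0)·C(12,4) + C(8,1)·C(12,3) = 495 + 1760 = 2255.
Probability = 2255/4845 = 451/969.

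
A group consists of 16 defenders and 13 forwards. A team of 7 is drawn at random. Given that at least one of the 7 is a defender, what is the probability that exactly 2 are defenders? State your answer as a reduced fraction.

Work in counts. Selections with at least one defender: C(29,7) − C(13,7) = 1560780 − 1716 = 1559064.
Of those, selections where exactly 2 are defenders: C(16,2)·C(13,5) = 120·1287 = 154440.
Conditional probability = 154440/1559064 = 495/4997.

495/4997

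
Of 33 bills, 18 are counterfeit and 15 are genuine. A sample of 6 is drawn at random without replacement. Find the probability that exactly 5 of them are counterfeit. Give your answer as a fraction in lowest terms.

The sample space is all 6-subsets of the 33: C(33,6) = 1107568.
Selections with exactly 5 counterfeit: choose 5 of the 18 counterfeit and 1 of the 15 genuine, C(18,5)·C(15,1) = 8568·15 = 128520.
Probability = 128520/1107568 = 2295/19778.

2295/19778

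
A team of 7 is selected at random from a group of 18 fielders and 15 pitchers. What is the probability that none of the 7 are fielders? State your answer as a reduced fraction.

65/43152

There are C(33,7) = 4272048 possible selections.
Selections with no fielders (all pitchers): C(15,7) = 6435.
Probability = 6435/4272048 = 65/43152.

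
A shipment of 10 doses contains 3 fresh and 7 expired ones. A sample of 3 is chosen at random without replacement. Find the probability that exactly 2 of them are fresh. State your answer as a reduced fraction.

7/40

Total number of selections: C(10,3) = 120.
Selections with exactly 2 fresh: choose 2 of the 3 fresh and 1 of the 7 expired, C(3,2)·C(7,1) = 3·7 = 21.
Probability = 21/120 = 7/40.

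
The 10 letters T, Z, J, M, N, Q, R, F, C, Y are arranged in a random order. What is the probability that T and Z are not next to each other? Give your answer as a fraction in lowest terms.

4/5

There are 10! = 3628800 arrangements.
Arrangements with T and Z adjacent: 2·9! = 725760.
So not adjacent: 3628800 − 725760 = 2903040, probability 2903040/3628800 = 4/5.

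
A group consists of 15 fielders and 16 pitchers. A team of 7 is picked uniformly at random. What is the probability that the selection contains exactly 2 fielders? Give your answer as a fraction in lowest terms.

784/4495

Total number of selections: C(31,7) = 2629575.
Selections with exactly 2 fielders: choose 2 of the 15 fielders and 5 of the 16 pitchers, C(15,2)·C(16,5) = 105·4368 = 458640.
Probability = 458640/2629575 = 784/4495.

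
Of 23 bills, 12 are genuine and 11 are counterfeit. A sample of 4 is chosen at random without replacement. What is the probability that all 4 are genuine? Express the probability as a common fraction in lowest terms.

9/161

There are C(23,4) = 8855 possible selections.
Selections with all genuine: C(12,4) = 495.
Probability = 495/8855 = 9/161.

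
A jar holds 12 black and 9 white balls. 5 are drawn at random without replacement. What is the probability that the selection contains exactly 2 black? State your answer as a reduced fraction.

There are C(21,5) = 20349 ways to choose 5 from 21.
Selections with exactly 2 black: choose 2 of the 12 black and 3 of the 9 white, C(12,2)·C(9,3) = 66·84 = 5544.
Probability = 5544/20349 = 88/323.

88/323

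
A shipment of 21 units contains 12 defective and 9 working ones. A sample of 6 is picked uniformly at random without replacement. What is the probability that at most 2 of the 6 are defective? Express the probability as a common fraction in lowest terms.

There are C(21,6) = 54264 ways to choose the 6.
Favorable selections (at most 2 defective): C(12,0)·C(9,6) + C(12,1)·C(9,5) + C(12,2)·C(9,4) = 84 + 1512 + 8316 = 9912.
Probability = 9912/54264 = 59/323.

59/323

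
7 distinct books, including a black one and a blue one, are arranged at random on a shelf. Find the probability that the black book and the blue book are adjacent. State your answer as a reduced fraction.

There are 7! = 5040 arrangements.
Treat the black book and the blue book as a block: 6! arrangements of the blocks × 2 orders within the block = 2·720 = 1440.
Probability = 1440/5040 = 2/7.

2/7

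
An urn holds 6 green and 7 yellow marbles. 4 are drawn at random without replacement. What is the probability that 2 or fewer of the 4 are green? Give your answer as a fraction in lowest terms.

Total selections: C(13,4) = 715.
Count the complement (more than 2 green): C(6,3)·C(7,1) + C(6,4)·C(7,0) = 140 + 15 = 155.
Probability = 1 − 155/715 = 560/715 = 112/143.

112/143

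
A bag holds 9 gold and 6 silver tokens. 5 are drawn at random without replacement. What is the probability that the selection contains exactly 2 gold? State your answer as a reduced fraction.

The sample space is all 5-subsets of the 15: C(15,5) = 3003.
Selections with exactly 2 gold: choose 2 of the 9 gold and 3 of the 6 silver, C(9,2)·C(6,3) = 36·20 = 720.
Probability = 720/3003 = 240/1001.

240/1001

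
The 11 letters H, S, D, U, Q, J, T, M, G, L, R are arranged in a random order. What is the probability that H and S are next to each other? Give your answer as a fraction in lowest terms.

2/11

There are 11! = 39916800 arrangements.
Treat H and S as a block: 10! arrangements of the blocks × 2 orders within the block = 2·3628800 = 7257600.
Probability = 7257600/39916800 = 2/11.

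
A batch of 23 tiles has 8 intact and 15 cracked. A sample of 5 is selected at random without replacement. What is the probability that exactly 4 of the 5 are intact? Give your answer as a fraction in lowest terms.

Total number of selections: C(23,5) = 33649.
Selections with exactly 4 intact: choose 4 of the 8 intact and 1 of the 15 cracked, C(8,4)·C(15,1) = 70·15 = 1050.
Probability = 1050/33649 = 150/4807.

150/4807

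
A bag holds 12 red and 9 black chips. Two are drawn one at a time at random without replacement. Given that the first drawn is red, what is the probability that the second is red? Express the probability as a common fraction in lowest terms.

After removing one red, 20 remain: 11 red and 9 black.
So the probability the next is red is 11/20.

11/20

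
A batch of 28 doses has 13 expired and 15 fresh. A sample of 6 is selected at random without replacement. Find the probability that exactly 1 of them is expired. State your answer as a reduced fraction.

143/1380

Total number of selections: C(28,6) = 376740.
Selections with exactly 1 expired: choose 1 of the 13 expired and 5 of the 15 fresh, C(13,1)·C(15,5) = 13·3003 = 39039.
Probability = 39039/376740 = 143/1380.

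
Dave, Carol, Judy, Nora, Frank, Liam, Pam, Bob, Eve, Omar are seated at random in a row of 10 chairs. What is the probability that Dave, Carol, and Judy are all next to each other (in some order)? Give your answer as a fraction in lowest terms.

There are 10! = 3628800 arrangements.
Treat the three as one block: 8! placements × 3! orders within the block = 40320·6 = 241920.
Probability = 241920/3628800 = 1/15.

1/15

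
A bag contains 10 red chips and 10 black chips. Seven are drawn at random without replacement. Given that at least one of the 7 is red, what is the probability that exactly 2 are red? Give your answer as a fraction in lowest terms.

63/430

Work in counts. Selections with at least one red: C(20,7) − C(10,7) = 77520 − 120 = 77400.
Of those, selections where exactly 2 are red: C(10,2)·C(10,5) = 45·252 = 11340.
Conditional probability = 11340/77400 = 63/430.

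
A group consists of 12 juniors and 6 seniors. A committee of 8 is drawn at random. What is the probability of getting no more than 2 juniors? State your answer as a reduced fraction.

There are C(18,8) = 43758 ways to choose the 8.
Favorable selections (no more than 2 juniors): C(12,2)·C(6,6) = 66.
Probability = 66/43758 = 1/663.

1/663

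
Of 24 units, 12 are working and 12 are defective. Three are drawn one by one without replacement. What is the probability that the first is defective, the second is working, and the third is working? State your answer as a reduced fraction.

Multiply the conditional probabilities at each draw: 12/24 · 12/23 · 11/22 = 1584/12144 = 3/23.

3/23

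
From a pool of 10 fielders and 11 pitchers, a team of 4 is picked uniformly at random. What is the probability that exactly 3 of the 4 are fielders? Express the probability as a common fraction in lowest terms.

The sample space is all 4-subsets of the 21: C(21,4) = 5985.
Selections with exactly 3 fielders: choose 3 of the 10 fielders and 1 of the 11 pitchers, C(10,3)·C(11,1) = 120·11 = 1320.
Probability = 1320/5985 = 88/399.

88/399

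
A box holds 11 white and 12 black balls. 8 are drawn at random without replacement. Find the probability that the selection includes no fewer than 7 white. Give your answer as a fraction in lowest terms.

There are C(23,8) = 490314 ways to choose the 8.
Favorable selections (no fewer than 7 white): C(11,7)·C(12,1) + C(11,8)·C(12,0) = 3960 + 165 = 4125.
Probability = 4125/490314 = 125/14858.

125/14858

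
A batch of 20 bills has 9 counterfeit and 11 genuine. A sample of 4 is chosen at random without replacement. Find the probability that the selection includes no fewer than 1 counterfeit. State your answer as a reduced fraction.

301/323

Total selections: C(20,4) = 4845.
The complement is all 4 are genuine: C(11,4) = 330.
Probability = 1 − 330/4845 = 4515/4845 = 301/323.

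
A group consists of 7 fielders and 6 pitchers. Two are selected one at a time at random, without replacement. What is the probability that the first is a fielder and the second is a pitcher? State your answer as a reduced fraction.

7/26

Multiply the conditional probabilities at each draw: 7/13 · 6/12 = 42/156 = 7/26.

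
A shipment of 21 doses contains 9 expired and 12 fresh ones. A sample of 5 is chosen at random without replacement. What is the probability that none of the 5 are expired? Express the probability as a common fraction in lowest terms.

There are C(21,5) = 20349 possible selections.
Selections with no expired (all fresh): C(12,5) = 792.
Probability = 792/20349 = 88/2261.

88/2261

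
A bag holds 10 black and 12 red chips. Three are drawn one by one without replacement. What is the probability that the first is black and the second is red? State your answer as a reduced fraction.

Multiply the conditional probabilities at each draw: 10/22 · 12/21 = 120/462 = 20/77.

20/77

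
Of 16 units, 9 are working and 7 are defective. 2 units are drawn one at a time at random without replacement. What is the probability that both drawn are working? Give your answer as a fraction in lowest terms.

3/10

Multiply the conditional probabilities at each draw: 9/16 · 8/15 = 72/240 = 3/10.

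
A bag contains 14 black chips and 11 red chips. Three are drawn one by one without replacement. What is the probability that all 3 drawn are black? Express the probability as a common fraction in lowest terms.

Multiply the conditional probabilities at each draw: 14/25 · 13/24 · 12/23 = 2184/13800 = 91/575.

91/575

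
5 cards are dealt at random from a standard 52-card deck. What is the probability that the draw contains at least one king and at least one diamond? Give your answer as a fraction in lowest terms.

There are C(52,5) = 2598960 possible draws.
By inclusion-exclusion on the complements, draws missing all kings or all diamonds: C(48,5) + C(39,5) − C(36,5) = 1712304 + 575757 − 376992 = 1911069.
So draws with at least one of each: 2598960 − 1911069 = 687891, probability 687891/2598960 = 229297/866320.

229297/866320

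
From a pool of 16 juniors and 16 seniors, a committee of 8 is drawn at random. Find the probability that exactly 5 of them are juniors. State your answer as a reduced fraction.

There are C(32,8) = 10518300 ways to choose 8 from 32.
Selections with exactly 5 juniors: choose 5 of the 16 juniors and 3 of the 16 seniors, C(16,5)·C(16,3) = 4368·560 = 2446080.
Probability = 2446080/10518300 = 3136/13485.

3136/13485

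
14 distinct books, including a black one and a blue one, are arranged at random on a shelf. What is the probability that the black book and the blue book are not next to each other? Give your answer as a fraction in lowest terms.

There are 14! = 87178291200 arrangements.
Arrangements with the black book and the blue book adjacent: 2·13! = 12454041600.
So not adjacent: 87178291200 − 12454041600 = 74724249600, probability 74724249600/87178291200 = 6/7.

6/7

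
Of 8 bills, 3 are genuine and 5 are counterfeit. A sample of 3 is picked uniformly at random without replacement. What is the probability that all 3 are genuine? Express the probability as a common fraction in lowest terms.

1/56

There are C(8,3) = 56 possible selections.
Selections with all genuine: C(3,3) = 1.
Probability = 1/56.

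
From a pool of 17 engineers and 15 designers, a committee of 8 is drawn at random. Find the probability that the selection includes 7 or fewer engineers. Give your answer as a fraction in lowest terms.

80723/80910

Total selections: C(32,8) = 10518300.
The complement is exactly 8 engineers: C(17,8)·C(15,0) = 24310.
Probability = 1 − 24310/10518300 = 10493990/10518300 = 80723/80910.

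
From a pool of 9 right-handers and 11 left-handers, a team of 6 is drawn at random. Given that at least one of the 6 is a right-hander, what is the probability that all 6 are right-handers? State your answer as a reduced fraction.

14/6383

Work in counts. Selections with at least one right-hander: C(20,6) − C(11,6) = 38760 − 462 = 38298.
Of those, selections where all 6 are right-handers: C(9,6) = 84.
Conditional probability = 84/38298 = 14/6383.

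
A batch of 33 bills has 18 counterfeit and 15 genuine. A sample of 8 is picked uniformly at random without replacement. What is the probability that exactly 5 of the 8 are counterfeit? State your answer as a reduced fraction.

8330/29667

Total number of selections: C(33,8) = 13884156.
Selections with exactly 5 counterfeit: choose 5 of the 18 counterfeit and 3 of the 15 genuine, C(18,5)·C(15,3) = 8568·455 = 3898440.
Probability = 3898440/13884156 = 8330/29667.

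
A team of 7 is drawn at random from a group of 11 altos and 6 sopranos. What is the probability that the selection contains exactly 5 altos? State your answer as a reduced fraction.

Total number of selections: C(17,7) = 19448.
Selections with exactly 5 altos: choose 5 of the 11 altos and 2 of the 6 sopranos, C(11,5)·C(6,2) = 462·15 = 6930.
Probability = 6930/19448 = 315/884.

315/884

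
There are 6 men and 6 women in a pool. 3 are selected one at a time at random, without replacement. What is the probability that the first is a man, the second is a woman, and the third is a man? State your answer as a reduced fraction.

Multiply the conditional probabilities at each draw: 6/12 · 6/11 · 5/10 = 180/1320 = 3/22.

3/22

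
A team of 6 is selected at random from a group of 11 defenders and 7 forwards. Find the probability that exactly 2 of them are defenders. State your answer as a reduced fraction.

275/2652

The sample space is all 6-subsets of the 18: C(18,6) = 18564.
Selections with exactly 2 defenders: choose 2 of the 11 defenders and 4 of the 7 forwards, C(11,2)·C(7,4) = 55·35 = 1925.
Probability = 1925/18564 = 275/2652.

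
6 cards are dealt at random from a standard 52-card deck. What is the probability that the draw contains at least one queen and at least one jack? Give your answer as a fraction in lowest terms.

718637/5089630

There are C(52,6) = 20358520 possible draws.
By inclusion-exclusion on the complements, draws missing all queens or all jacks: C(48,6) + C(48,6) − C(44,6) = 12271512 + 12271512 − 7059052 = 17483972.
So draws with at least one of each: 20358520 − 17483972 = 2874548, probability 2874548/20358520 = 718637/5089630.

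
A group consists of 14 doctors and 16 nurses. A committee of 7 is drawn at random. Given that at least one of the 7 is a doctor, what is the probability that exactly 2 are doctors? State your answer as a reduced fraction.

Work in counts. Selections with at least one doctor: C(30,7) − C(16,7) = 2035800 − 11440 = 2024360.
Of those, selections where exactly 2 are doctors: C(14,2)·C(16,5) = 91·4368 = 397488.
Conditional probability = 397488/2024360 = 3822/19465.

3822/19465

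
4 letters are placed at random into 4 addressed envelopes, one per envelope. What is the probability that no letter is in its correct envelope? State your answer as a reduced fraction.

There are 4! = 24 assignments.
By inclusion-exclusion, assignments with no fixed points: C(4,0)·4! − C(4,1)·3! + C(4,2)·2! − C(4,3)·1! + C(4,4)·0! = 9.
Probability = 9/24 = 3/8.

3/8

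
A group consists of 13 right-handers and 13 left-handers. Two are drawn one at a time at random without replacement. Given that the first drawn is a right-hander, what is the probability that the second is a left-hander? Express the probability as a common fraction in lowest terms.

13/25

After removing one right-hander, 25 remain: 12 right-handers and 13 left-handers.
So the probability the next is a left-hander is 13/25.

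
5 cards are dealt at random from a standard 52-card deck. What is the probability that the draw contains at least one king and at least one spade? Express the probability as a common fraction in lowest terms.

There are C(52,5) = 2598960 possible draws.
By inclusion-exclusion on the complements, draws missing all kings or all spades: C(48,5) + C(39,5) − C(36,5) = 1712304 + 575757 − 376992 = 1911069.
So draws with at least one of each: 2598960 − 1911069 = 687891, probability 687891/2598960 = 229297/866320.

229297/866320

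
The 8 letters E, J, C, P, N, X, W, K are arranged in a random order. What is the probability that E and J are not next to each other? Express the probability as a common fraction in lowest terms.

There are 8! = 40320 arrangements.
Arrangements with E and J adjacent: 2·7! = 10080.
So not adjacent: 40320 − 10080 = 30240, probability 30240/40320 = 3/4.

3/4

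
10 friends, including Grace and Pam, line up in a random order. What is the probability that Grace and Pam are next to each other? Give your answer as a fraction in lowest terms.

1/5

There are 10! = 3628800 arrangements.
Treat Grace and Pam as a block: 9! arrangements of the blocks × 2 orders within the block = 2·362880 = 725760.
Probability = 725760/3628800 = 1/5.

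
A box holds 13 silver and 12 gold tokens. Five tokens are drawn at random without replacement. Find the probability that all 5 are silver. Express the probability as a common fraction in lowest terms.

There are C(25,5) = 53130 possible selections.
Selections with all silver: C(13,5) = 1287.
Probability = 1287/53130 = 39/1610.

39/1610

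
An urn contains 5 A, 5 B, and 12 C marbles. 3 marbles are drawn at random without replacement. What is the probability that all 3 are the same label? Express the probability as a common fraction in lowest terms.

There are C(22,3) = 1540 ways to draw 3 marbles.
All same label: C(5,3) + C(5,3) + C(12,3) = 10 + 10 + 220 = 240.
Probability = 240/1540 = 12/77.

12/77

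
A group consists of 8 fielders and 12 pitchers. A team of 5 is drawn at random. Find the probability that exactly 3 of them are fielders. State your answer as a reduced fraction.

The sample space is all 5-subsets of the 20: C(20,5) = 15504.
Selections with exactly 3 fielders: choose 3 of the 8 fielders and 2 of the 12 pitchers, C(8,3)·C(12,2) = 56·66 = 3696.
Probability = 3696/15504 = 77/323.

77/323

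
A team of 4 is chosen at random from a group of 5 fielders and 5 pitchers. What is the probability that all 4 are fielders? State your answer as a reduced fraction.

There are C(10,4) = 210 possible selections.
Selections with all fielders: C(5,4) = 5.
Probability = 5/210 = 1/42.

1/42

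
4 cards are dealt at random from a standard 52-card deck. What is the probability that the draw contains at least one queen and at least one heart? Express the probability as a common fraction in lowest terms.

There are C(52,4) = 270725 possible draws.
By inclusion-exclusion on the complements, draws missing all queens or all hearts: C(48,4) + C(39,4) − C(36,4) = 194580 + 82251 − 58905 = 217926.
So draws with at least one of each: 270725 − 217926 = 52799, probability 52799/270725.

52799/270725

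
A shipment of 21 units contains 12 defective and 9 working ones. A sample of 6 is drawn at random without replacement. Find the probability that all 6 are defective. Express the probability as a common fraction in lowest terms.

11/646

There are C(21,6) = 54264 possible selections.
Selections with all defective: C(12,6) = 924.
Probability = 924/54264 = 11/646.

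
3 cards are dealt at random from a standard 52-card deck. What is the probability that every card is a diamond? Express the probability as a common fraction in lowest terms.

11/850

There are C(52,3) = 22100 possible 3-card hands.
Hands that are all diamonds: C(13,3) = 286.
Probability = 286/22100 = 11/850.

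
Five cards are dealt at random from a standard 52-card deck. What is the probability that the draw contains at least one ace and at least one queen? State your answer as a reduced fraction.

There are C(52,5) = 2598960 possible draws.
By inclusion-exclusion on the complements, draws missing all aces or all queens: C(48,5) + C(48,5) − C(44,5) = 1712304 + 1712304 − 1086008 = 2338600.
So draws with at least one of each: 2598960 − 2338600 = 260360, probability 260360/2598960 = 6509/64974.

6509/64974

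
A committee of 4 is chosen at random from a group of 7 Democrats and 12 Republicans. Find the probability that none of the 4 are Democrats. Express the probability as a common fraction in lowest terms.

There are C(19,4) = 3876 possible selections.
Selections with no Democrats (all Republicans): C(12,4) = 495.
Probability = 495/3876 = 165/1292.

165/1292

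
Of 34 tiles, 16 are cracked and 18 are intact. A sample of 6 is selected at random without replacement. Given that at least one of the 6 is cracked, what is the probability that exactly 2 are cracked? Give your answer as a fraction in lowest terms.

Work in counts. Selections with at least one cracked: C(34,6) − C(18,6) = 1344904 − 18564 = 1326340.
Of those, selections where exactly 2 are cracked: C(16,2)·C(18,4) = 120·3060 = 367200.
Conditional probability = 367200/1326340 = 1080/3901.

1080/3901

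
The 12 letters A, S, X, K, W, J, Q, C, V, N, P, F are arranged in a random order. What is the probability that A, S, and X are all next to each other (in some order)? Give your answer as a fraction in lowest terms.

1/22

There are 12! = 479001600 arrangements.
Treat the three as one block: 10! placements × 3! orders within the block = 3628800·6 = 21772800.
Probability = 21772800/479001600 = 1/22.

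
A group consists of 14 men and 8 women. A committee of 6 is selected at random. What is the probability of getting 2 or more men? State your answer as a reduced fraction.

Total selections: C(22,6) = 74613.
Count the complement (fewer than 2 men): C(14,0)·C(8,6) + C(14,1)·C(8,5) = 28 + 784 = 812.
Probability = 1 − 812/74613 = 73801/74613 = 10543/10659.

10543/10659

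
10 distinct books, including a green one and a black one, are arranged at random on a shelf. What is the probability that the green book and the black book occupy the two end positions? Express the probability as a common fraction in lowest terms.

There are 10! = 3628800 arrangements.
Place the green book and the black book at the ends in 2 ways, arrange the remaining 8 in 8! = 40320 ways: 2·40320 = 80640.
Probability = 80640/3628800 = 1/45.

1/45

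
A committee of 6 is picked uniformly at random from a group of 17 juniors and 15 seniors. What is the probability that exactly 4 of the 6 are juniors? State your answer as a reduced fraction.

Total number of selections: C(32,6) = 906192.
Selections with exactly 4 juniors: choose 4 of the 17 juniors and 2 of the 15 seniors, C(17,4)·C(15,2) = 2380·105 = 249900.
Probability = 249900/906192 = 2975/10788.

2975/10788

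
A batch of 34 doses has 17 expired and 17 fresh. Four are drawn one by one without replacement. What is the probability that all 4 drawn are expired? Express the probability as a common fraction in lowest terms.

35/682

Multiply the conditional probabilities at each draw: 17/34 · 16/33 · 15/32 · 14/31 = 57120/1113024 = 35/682.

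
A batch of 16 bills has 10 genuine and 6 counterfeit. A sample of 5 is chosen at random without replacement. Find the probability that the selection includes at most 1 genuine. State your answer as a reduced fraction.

Total selections: C(16,5) = 4368.
Favorable selections (at most 1 genuine): C(10,0)·C(6,5) + C(10,1)·C(6,4) = 6 + 150 = 156.
Probability = 156/4368 = 1/28.

1/28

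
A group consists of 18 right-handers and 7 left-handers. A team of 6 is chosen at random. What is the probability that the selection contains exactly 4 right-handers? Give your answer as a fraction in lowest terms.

Total number of selections: C(25,6) = 177100.
Selections with exactly 4 right-handers: choose 4 of the 18 right-handers and 2 of the 7 left-handers, C(18,4)·C(7,2) = 3060·21 = 64260.
Probability = 64260/177100 = 459/1265.

459/1265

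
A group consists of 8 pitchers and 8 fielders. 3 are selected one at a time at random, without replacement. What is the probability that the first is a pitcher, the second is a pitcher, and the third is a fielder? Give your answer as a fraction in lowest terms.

2/15

Multiply the conditional probabilities at each draw: 8/16 · 7/15 · 8/14 = 448/3360 = 2/15.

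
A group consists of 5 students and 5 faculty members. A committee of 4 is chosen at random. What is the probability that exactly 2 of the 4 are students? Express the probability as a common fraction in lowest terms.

10/21

Total number of selections: C(10,4) = 210.
Selections with exactly 2 students: choose 2 of the 5 students and 2 of the 5 faculty members, C(5,2)·C(5,2) = 10·10 = 100.
Probability = 100/210 = 10/21.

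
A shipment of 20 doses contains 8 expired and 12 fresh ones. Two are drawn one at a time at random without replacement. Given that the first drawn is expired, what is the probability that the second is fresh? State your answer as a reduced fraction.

12/19

After removing one expired, 19 remain: 7 expired and 12 fresh.
So the probability the next is fresh is 12/19.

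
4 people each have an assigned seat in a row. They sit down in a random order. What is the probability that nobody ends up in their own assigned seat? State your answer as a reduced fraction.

There are 4! = 24 seatings.
By inclusion-exclusion, seatings with no fixed points: C(4,0)·4! − C(4,1)·3! + C(4,2)·2! − C(4,3)·1! + C(4,4)·0! = 9.
Probability = 9/24 = 3/8.

3/8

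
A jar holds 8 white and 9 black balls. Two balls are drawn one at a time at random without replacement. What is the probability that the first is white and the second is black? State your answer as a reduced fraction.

9/34

Multiply the conditional probabilities at each draw: 8/17 · 9/16 = 72/272 = 9/34.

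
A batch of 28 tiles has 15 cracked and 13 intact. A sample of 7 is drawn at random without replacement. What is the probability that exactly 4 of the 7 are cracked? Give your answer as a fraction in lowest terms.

91/276

There are C(28,7) = 1184040 ways to choose 7 from 28.
Selections with exactly 4 cracked: choose 4 of the 15 cracked and 3 of the 13 intact, C(15,4)·C(13,3) = 1365·286 = 390390.
Probability = 390390/1184040 = 91/276.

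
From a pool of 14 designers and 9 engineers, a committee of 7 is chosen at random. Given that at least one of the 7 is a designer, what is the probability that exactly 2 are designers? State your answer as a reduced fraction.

Work in counts. Selections with at least one designer: C(23,7) − C(9,7) = 245157 − 36 = 245121.
Of those, selections where exactly 2 are designers: C(14,2)·C(9,5) = 91·126 = 11466.
Conditional probability = 11466/245121 = 3822/81707.

3822/81707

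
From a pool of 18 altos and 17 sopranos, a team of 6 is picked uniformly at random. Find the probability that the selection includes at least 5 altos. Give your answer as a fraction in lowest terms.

69/682

There are C(35,6) = 1623160 ways to choose the 6.
Favorable selections (at least 5 altos): C(18,5)·C(17,1) + C(18,6)·C(17,0) = 145656 + 18564 = 164220.
Probability = 164220/1623160 = 69/682.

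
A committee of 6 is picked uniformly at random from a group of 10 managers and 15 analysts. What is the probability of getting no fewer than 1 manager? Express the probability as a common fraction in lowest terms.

There are C(25,6) = 177100 ways to choose the 6.
The complement is all 6 are analysts: C(15,6) = 5005.
Probability = 1 − 5005/177100 = 172095/177100 = 447/460.

447/460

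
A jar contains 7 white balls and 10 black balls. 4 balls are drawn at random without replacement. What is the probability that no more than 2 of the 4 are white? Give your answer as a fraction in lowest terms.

57/68

Total selections: C(17,4) = 2380.
Count the complement (more than 2 white): C(7,3)·C(10,1) + C(7,4)·C(10,0) = 350 + 35 = 385.
Probability = 1 − 385/2380 = 1995/2380 = 57/68.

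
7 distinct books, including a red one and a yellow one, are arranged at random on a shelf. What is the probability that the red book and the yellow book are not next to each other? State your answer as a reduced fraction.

5/7

There are 7! = 5040 arrangements.
Arrangements with the red book and the yellow book adjacent: 2·6! = 1440.
So not adjacent: 5040 − 1440 = 3600, probability 3600/5040 = 5/7.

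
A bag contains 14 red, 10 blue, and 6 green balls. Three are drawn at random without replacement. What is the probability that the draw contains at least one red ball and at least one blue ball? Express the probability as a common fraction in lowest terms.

There are C(30,3) = 4060 possible draws.
By inclusion-exclusion on the complements, draws missing all red or all blue: C(16,3) + C(20,3) − C(6,3) = 560 + 1140 − 20 = 1680.
So draws with at least one of each: 4060 − 1680 = 2380, probability 2380/4060 = 17/29.

17/29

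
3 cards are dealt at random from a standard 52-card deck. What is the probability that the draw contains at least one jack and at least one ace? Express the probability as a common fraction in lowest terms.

188/5525

There are C(52,3) = 22100 possible draws.
By inclusion-exclusion on the complements, draws missing all jacks or all aces: C(48,3) + C(48,3) − C(44,3) = 17296 + 17296 − 13244 = 21348.
So draws with at least one of each: 22100 − 21348 = 752, probability 752/22100 = 188/5525.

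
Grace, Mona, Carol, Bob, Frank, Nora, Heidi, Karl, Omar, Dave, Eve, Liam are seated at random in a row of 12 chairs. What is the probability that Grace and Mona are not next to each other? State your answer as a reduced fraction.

5/6

There are 12! = 479001600 arrangements.
Arrangements with Grace and Mona adjacent: 2·11! = 79833600.
So not adjacent: 479001600 − 79833600 = 399168000, probability 399168000/479001600 = 5/6.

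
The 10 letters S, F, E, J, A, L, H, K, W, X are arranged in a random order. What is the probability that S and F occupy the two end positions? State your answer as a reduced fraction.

There are 10! = 3628800 arrangements.
Place S and F at the ends in 2 ways, arrange the remaining 8 in 8! = 40320 ways: 2·40320 = 80640.
Probability = 80640/3628800 = 1/45.

1/45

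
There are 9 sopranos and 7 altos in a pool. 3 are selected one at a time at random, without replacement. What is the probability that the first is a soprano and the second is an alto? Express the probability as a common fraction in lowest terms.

Multiply the conditional probabilities at each draw: 9/16 · 7/15 = 63/240 = 21/80.

21/80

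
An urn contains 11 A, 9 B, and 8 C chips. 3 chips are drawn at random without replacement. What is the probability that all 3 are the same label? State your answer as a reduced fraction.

305/3276

There are C(28,3) = 3276 ways to draw 3 chips.
All same label: C(11,3) + C(9,3) + C(8,3) = 165 + 84 + 56 = 305.
Probability = 305/3276.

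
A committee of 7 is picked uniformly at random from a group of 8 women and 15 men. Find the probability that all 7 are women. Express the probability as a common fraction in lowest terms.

There are C(23,7) = 245157 possible selections.
Selections with all women: C(8,7) = 8.
Probability = 8/245157.

8/245157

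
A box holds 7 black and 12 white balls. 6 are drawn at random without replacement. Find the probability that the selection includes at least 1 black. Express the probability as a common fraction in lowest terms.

There are C(19,6) = 27132 ways to choose the 6.
The complement is all 6 are white: C(12,6) = 924.
Probability = 1 − 924/27132 = 26208/27132 = 312/323.

312/323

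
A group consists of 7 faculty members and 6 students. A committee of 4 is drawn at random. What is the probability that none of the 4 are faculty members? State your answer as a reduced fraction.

3/143

There are C(13,4) = 715 possible selections.
Selections with no faculty members (all students): C(6,4) = 15.
Probability = 15/715 = 3/143.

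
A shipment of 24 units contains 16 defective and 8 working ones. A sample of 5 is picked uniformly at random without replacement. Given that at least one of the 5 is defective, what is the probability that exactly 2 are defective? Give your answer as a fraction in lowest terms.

60/379

Work in counts. Selections with at least one defective: C(24,5) − C(8,5) = 42504 − 56 = 42448.
Of those, selections where exactly 2 are defective: C(16,2)·C(8,3) = 120·56 = 6720.
Conditional probability = 6720/42448 = 60/379.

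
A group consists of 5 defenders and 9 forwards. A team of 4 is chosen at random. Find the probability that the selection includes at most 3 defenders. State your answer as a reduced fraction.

996/1001

There are C(14,4) = 1001 ways to choose the 4.
Favorable selections (at most 3 defenders): C(5,0)·C(9,4) + C(5,1)·C(9,3) + C(5,2)·C(9,2) + C(5,3)·C(9,1) = 126 + 420 + 360 + 90 = 996.
Probability = 996/1001.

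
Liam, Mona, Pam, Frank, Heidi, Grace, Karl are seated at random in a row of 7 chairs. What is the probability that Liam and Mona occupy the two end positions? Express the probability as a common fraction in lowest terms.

There are 7! = 5040 arrangements.
Place Liam and Mona at the ends in 2 ways, arrange the remaining 5 in 5! = 120 ways: 2·120 = 240.
Probability = 240/5040 = 1/21.

1/21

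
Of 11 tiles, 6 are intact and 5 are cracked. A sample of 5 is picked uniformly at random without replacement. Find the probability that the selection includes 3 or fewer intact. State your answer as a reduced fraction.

127/154

Total selections: C(11,5) = 462.
Count the complement (more than 3 intact): C(6,4)·C(5,1) + C(6,5)·C(5,0) = 75 + 6 = 81.
Probability = 1 − 81/462 = 381/462 = 127/154.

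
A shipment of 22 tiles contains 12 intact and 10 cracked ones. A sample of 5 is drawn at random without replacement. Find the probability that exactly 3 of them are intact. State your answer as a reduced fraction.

There are C(22,5) = 26334 ways to choose 5 from 22.
Selections with exactly 3 intact: choose 3 of the 12 intact and 2 of the 10 cracked, C(12,3)·C(10,2) = 220·45 = 9900.
Probability = 9900/26334 = 50/133.

50/133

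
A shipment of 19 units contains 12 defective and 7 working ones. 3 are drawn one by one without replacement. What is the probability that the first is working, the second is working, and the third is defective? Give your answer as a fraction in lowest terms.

Multiply the conditional probabilities at each draw: 7/19 · 6/18 · 12/17 = 504/5814 = 28/323.

28/323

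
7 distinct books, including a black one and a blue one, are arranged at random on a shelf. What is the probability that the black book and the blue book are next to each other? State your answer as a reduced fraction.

There are 7! = 5040 arrangements.
Treat the black book and the blue book as a block: 6! arrangements of the blocks × 2 orders within the block = 2·720 = 1440.
Probability = 1440/5040 = 2/7.

2/7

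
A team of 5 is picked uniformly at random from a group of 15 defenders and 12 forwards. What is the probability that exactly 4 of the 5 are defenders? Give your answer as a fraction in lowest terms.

14/69

The sample space is all 5-subsets of the 27: C(27,5) = 80730.
Selections with exactly 4 defenders: choose 4 of the 15 defenders and 1 of the 12 forwards, C(15,4)·C(12,1) = 1365·12 = 16380.
Probability = 16380/80730 = 14/69.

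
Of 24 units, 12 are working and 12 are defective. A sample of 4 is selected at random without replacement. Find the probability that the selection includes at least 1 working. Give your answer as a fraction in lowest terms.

307/322

There are C(24,4) = 10626 ways to choose the 4.
Favorable selections (at least 1 working): C(12,1)·C(12,3) + C(12,2)·C(12,2) + C(12,3)·C(12,1) + C(12,4)·C(12,0) = 2640 + 4356 + 2640 + 495 = 10131.
Probability = 10131/10626 = 307/322.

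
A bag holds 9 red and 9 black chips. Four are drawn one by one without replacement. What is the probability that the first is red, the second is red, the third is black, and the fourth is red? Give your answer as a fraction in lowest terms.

Multiply the conditional probabilities at each draw: 9/18 · 8/17 · 9/16 · 7/15 = 4536/73440 = 21/340.

21/340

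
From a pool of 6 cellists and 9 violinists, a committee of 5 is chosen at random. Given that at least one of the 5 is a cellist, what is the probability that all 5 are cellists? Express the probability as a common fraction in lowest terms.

Work in counts. Selections with at least one cellist: C(15,5) − C(9,5) = 3003 − 126 = 2877.
Of those, selections where all 5 are cellists: C(6,5) = 6.
Conditional probability = 6/2877 = 2/959.

2/959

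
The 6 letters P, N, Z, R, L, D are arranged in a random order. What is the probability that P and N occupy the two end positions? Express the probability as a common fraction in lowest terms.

There are 6! = 720 arrangements.
Place P and N at the ends in 2 ways, arrange the remaining 4 in 4! = 24 ways: 2·24 = 48.
Probability = 48/720 = 1/15.

1/15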